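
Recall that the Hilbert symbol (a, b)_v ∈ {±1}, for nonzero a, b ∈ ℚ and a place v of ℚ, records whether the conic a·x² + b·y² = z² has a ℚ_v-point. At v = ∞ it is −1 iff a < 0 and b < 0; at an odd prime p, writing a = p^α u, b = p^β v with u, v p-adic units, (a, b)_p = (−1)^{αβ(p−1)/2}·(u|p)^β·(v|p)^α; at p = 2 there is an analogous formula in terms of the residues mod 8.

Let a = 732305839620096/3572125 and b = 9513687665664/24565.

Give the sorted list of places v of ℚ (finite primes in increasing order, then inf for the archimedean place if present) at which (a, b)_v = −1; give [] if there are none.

[2, 7]

(a, b) ≡ (33915, 1615) mod (ℚ^×)²; places V = {2, 3, 5, 7, 13, 17, 19, 41, ∞}.
(a,b)_7: α=5, u≡1; β=2, v≡6 (mod 7); (1|7)=+1, (6|7)=-1; sign (−1)^0·+1^2·-1^5 = -1.
(a,b)_5: α=-3, u≡3; β=-1, v≡3 (mod 5); (3|5)=-1, (3|5)=-1; sign (−1)^0·-1^-1·-1^-3 = +1.
(a,b)_17: α=-1, u≡6; β=-3, v≡12 (mod 17); (6|17)=-1, (12|17)=-1; sign (−1)^0·-1^-3·-1^-1 = +1.
(a,b)_∞: sgn(33915)=+, sgn(1615)=+, so +1.
(a,b)_13: α=0, u≡6; β=2, v≡4 (mod 13); (6|13)=-1, (4|13)=+1; sign (−1)^0·-1^2·+1^0 = +1.
(a,b)_2: α=20, β=10; u≡3, v≡7 (mod 8); ε(u)ε(v)=1·1, αω(v)=20·0, βω(u)=10·1; sum ≡ 1  ⇒  -1.
(a,b)_41: α=-2, u≡32; β=0, v≡8 (mod 41); (32|41)=+1, (8|41)=+1; sign (−1)^0·+1^0·+1^-2 = +1.
(a,b)_3: α=7, u≡1; β=10, v≡1 (mod 3); (1|3)=+1, (1|3)=+1; sign (−1)^0·+1^10·+1^7 = +1.
(a,b)_19: α=1, u≡8; β=1, v≡9 (mod 19); (8|19)=-1, (9|19)=+1; sign (−1)^1·-1^1·+1^1 = +1.
(33915, 1615 / ℚ) ramifies at {2, 7}: a division algebra.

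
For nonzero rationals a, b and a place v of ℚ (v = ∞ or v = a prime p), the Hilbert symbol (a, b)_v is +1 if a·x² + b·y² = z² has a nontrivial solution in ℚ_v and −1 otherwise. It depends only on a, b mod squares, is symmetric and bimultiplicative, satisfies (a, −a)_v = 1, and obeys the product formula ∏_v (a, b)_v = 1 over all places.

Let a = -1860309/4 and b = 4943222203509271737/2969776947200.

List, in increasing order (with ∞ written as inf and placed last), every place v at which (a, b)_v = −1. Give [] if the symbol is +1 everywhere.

Mod squares: a ≡ -206701, b ≡ 1022626. Check v ∈ {∞, 2, 3, 5, 7, 11, 17, 19, 23, 29, 43, 47}.
v=7: a=7^0·(≡1), b=7^-2·(≡5) mod 7; (1|7)=+1, (5|7)=-1; (−1)^{0·-2·3}·(+1)^-2·(-1)^0 = +1.
v=23: a=23^1·(≡2), b=23^1·(≡13) mod 23; (2|23)=+1, (13|23)=+1; (−1)^{1·1·11}·(+1)^1·(+1)^1 = -1.
v=2: v_2(a)=-2, v_2(b)=-23; units ≡ 3, 1 (mod 8); ε·ε+αω+βω = 1·0+-2·0+-23·1 ≡ 1  ⇒  (a,b)_2 = -1.
v=43: a=43^1·(≡31), b=43^1·(≡30) mod 43; (31|43)=+1, (30|43)=-1; (−1)^{1·1·21}·(+1)^1·(-1)^1 = +1.
v=∞: -206701 < 0 and 1022626 > 0  ⇒  (a,b)_∞ = +1.
v=5: a=5^0·(≡4), b=5^-2·(≡4) mod 5; (4|5)=+1, (4|5)=+1; (−1)^{0·-2·2}·(+1)^-2·(+1)^0 = +1.
v=29: a=29^0·(≡3), b=29^2·(≡20) mod 29; (3|29)=-1, (20|29)=+1; (−1)^{0·2·14}·(-1)^2·(+1)^0 = +1.
v=47: a=47^0·(≡23), b=47^1·(≡29) mod 47; (23|47)=-1, (29|47)=-1; (−1)^{0·1·23}·(-1)^1·(-1)^0 = -1.
v=3: a=3^2·(≡2), b=3^6·(≡1) mod 3; (2|3)=-1, (1|3)=+1; (−1)^{2·6·1}·(-1)^6·(+1)^2 = +1.
v=11: a=11^1·(≡7), b=11^3·(≡5) mod 11; (7|11)=-1, (5|11)=+1; (−1)^{1·3·5}·(-1)^3·(+1)^1 = +1.
v=19: a=19^1·(≡18), b=19^4·(≡12) mod 19; (18|19)=-1, (12|19)=-1; (−1)^{1·4·9}·(-1)^4·(-1)^1 = -1.
v=17: a=17^0·(≡13), b=17^-2·(≡1) mod 17; (13|17)=+1, (1|17)=+1; (−1)^{0·-2·8}·(+1)^-2·(+1)^0 = +1.
(-206701, 1022626 / ℚ) ramifies at {2, 19, 23, 47}: a division algebra.

[2, 19, 23, 47]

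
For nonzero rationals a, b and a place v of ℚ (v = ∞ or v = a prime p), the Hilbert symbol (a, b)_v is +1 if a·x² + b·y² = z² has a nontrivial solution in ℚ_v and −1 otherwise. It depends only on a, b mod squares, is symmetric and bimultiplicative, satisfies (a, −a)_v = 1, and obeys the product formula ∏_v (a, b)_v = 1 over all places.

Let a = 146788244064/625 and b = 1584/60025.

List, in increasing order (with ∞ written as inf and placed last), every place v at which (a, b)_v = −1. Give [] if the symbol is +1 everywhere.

(a, b) ≡ (104006, 11) mod (ℚ^×)²; places V = {2, 3, 5, 7, 11, 17, 19, 23, ∞}.
(a,b)_7: α=1, u≡1; β=-4, v≡4 (mod 7); (1|7)=+1, (4|7)=+1; sign (−1)^0·+1^-4·+1^1 = +1.
(a,b)_2: α=5, β=4; u≡3, v≡3 (mod 8); ε(u)ε(v)=1·1, αω(v)=5·1, βω(u)=4·1; sum ≡ 0  ⇒  +1.
(a,b)_17: α=1, u≡2; β=0, v≡7 (mod 17); (2|17)=+1, (7|17)=-1; sign (−1)^0·+1^0·-1^1 = -1.
(a,b)_19: α=1, u≡14; β=0, v≡16 (mod 19); (14|19)=-1, (16|19)=+1; sign (−1)^0·-1^0·+1^1 = +1.
(a,b)_∞: sgn(104006)=+, sgn(11)=+, so +1.
(a,b)_23: α=1, u≡17; β=0, v≡19 (mod 23); (17|23)=-1, (19|23)=-1; sign (−1)^0·-1^0·-1^1 = -1.
(a,b)_5: α=-4, u≡4; β=-2, v≡4 (mod 5); (4|5)=+1, (4|5)=+1; sign (−1)^0·+1^-2·+1^-4 = +1.
(a,b)_3: α=6, u≡2; β=2, v≡2 (mod 3); (2|3)=-1, (2|3)=-1; sign (−1)^0·-1^2·-1^6 = +1.
(a,b)_11: α=2, u≡9; β=1, v≡5 (mod 11); (9|11)=+1, (5|11)=+1; sign (−1)^0·+1^1·+1^2 = +1.
(104006, 11 / ℚ) ramifies at {17, 23}: a division algebra.

[17, 23]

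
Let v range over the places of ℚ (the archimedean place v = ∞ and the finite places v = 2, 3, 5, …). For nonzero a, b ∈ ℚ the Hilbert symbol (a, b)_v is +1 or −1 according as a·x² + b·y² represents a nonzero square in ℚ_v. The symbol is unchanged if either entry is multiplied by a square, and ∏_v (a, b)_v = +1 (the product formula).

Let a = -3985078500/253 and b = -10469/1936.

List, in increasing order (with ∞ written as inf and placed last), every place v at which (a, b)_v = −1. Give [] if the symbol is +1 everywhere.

[2, 23, 29, inf]

Mod squares: a ≡ -16445, b ≡ -29. Check v ∈ {∞, 2, 3, 5, 11, 13, 19, 23, 29}.
v=3: a=3^6·(≡1), b=3^0·(≡1) mod 3; (1|3)=+1, (1|3)=+1; (−1)^{6·0·1}·(+1)^0·(+1)^6 = +1.
v=5: a=5^3·(≡4), b=5^0·(≡1) mod 5; (4|5)=+1, (1|5)=+1; (−1)^{3·0·2}·(+1)^0·(+1)^3 = +1.
v=2: v_2(a)=2, v_2(b)=-4; units ≡ 3, 3 (mod 8); ε·ε+αω+βω = 1·1+2·1+-4·1 ≡ 1  ⇒  (a,b)_2 = -1.
v=11: a=11^-1·(≡4), b=11^-2·(≡5) mod 11; (4|11)=+1, (5|11)=+1; (−1)^{-1·-2·5}·(+1)^-2·(+1)^-1 = +1.
v=29: a=29^2·(≡2), b=29^1·(≡6) mod 29; (2|29)=-1, (6|29)=+1; (−1)^{2·1·14}·(-1)^1·(+1)^2 = -1.
v=19: a=19^0·(≡1), b=19^2·(≡5) mod 19; (1|19)=+1, (5|19)=+1; (−1)^{0·2·9}·(+1)^2·(+1)^0 = +1.
v=13: a=13^1·(≡4), b=13^0·(≡4) mod 13; (4|13)=+1, (4|13)=+1; (−1)^{1·0·6}·(+1)^0·(+1)^1 = +1.
v=23: a=23^-1·(≡5), b=23^0·(≡22) mod 23; (5|23)=-1, (22|23)=-1; (−1)^{-1·0·11}·(-1)^0·(-1)^-1 = -1.
v=∞: -16445 < 0 and -29 < 0  ⇒  (a,b)_∞ = -1.
Ram(-16445, -29) = {2, 23, 29, ∞}; no ℚ_2-point on the conic.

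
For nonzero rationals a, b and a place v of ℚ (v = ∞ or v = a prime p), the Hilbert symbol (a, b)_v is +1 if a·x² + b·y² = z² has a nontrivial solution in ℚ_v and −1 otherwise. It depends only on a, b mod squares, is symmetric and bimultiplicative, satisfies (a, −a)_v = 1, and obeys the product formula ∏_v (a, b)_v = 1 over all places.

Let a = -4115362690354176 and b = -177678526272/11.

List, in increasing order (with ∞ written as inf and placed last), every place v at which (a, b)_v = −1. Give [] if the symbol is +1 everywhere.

[17, inf]

(a, b) ≡ (-102131, -18166863) mod (ℚ^×)²; places V = {2, 3, 11, 13, 17, 41, 47, 53, ∞}.
(a,b)_2: α=10, β=6; u≡5, v≡1 (mod 8); ε(u)ε(v)=0·0, αω(v)=10·0, βω(u)=6·1; sum ≡ 0  ⇒  +1.
(a,b)_53: α=1, u≡50; β=1, v≡8 (mod 53); (50|53)=-1, (8|53)=-1; sign (−1)^0·-1^1·-1^1 = +1.
(a,b)_41: α=3, u≡20; β=2, v≡1 (mod 41); (20|41)=+1, (1|41)=+1; sign (−1)^0·+1^2·+1^3 = +1.
(a,b)_13: α=0, u≡12; β=1, v≡3 (mod 13); (12|13)=+1, (3|13)=+1; sign (−1)^0·+1^1·+1^0 = +1.
(a,b)_47: α=1, u≡36; β=1, v≡40 (mod 47); (36|47)=+1, (40|47)=-1; sign (−1)^1·+1^1·-1^1 = +1.
(a,b)_3: α=4, u≡1; β=1, v≡2 (mod 3); (1|3)=+1, (2|3)=-1; sign (−1)^0·+1^1·-1^4 = +1.
(a,b)_∞: sgn(-102131)=−, sgn(-18166863)=−, so -1.
(a,b)_17: α=2, u≡7; β=1, v≡9 (mod 17); (7|17)=-1, (9|17)=+1; sign (−1)^0·-1^1·+1^2 = -1.
(a,b)_11: α=0, u≡3; β=-1, v≡6 (mod 11); (3|11)=+1, (6|11)=-1; sign (−1)^0·+1^-1·-1^0 = +1.
|Ram(-102131, -18166863)| = 2, even; anisotropic at {17, ∞}.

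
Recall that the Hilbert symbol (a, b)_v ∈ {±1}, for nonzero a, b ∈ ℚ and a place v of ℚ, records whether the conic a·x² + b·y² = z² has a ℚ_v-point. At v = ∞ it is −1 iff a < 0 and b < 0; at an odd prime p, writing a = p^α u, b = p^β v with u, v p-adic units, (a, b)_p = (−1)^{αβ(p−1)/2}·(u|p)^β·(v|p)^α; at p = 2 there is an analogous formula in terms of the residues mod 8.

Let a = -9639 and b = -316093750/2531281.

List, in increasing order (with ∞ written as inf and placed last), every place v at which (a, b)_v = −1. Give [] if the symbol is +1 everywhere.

(a, b) ≡ (-119, -70) mod (ℚ^×)²; places V = {2, 3, 5, 7, 17, 37, 43, ∞}.
(a,b)_17: α=1, u≡11; β=2, v≡2 (mod 17); (11|17)=-1, (2|17)=+1; sign (−1)^0·-1^2·+1^1 = +1.
(a,b)_7: α=1, u≡2; β=1, v≡2 (mod 7); (2|7)=+1, (2|7)=+1; sign (−1)^1·+1^1·+1^1 = -1.
(a,b)_37: α=0, u≡18; β=-2, v≡12 (mod 37); (18|37)=-1, (12|37)=+1; sign (−1)^0·-1^-2·+1^0 = +1.
(a,b)_5: α=0, u≡1; β=7, v≡4 (mod 5); (1|5)=+1, (4|5)=+1; sign (−1)^0·+1^7·+1^0 = +1.
(a,b)_43: α=0, u≡36; β=-2, v≡15 (mod 43); (36|43)=+1, (15|43)=+1; sign (−1)^0·+1^-2·+1^0 = +1.
(a,b)_∞: sgn(-119)=−, sgn(-70)=−, so -1.
(a,b)_2: α=0, β=1; u≡1, v≡5 (mod 8); ε(u)ε(v)=0·0, αω(v)=0·1, βω(u)=1·0; sum ≡ 0  ⇒  +1.
(a,b)_3: α=4, u≡1; β=0, v≡2 (mod 3); (1|3)=+1, (2|3)=-1; sign (−1)^0·+1^0·-1^4 = +1.
(-119, -70 / ℚ) ramifies at {7, ∞}: a division algebra.

[7, inf]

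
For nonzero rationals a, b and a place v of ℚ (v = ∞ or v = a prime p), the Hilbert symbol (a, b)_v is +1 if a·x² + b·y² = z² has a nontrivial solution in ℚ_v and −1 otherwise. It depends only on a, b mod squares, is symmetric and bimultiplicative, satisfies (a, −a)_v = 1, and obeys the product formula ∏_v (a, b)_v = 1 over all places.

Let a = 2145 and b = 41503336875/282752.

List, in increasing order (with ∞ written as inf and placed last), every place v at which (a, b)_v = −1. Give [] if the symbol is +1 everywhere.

Mod squares: a ≡ 2145, b ≡ 22. Check v ∈ {∞, 2, 3, 5, 7, 11, 13, 47}.
v=3: a=3^1·(≡1), b=3^6·(≡1) mod 3; (1|3)=+1, (1|3)=+1; (−1)^{1·6·1}·(+1)^6·(+1)^1 = +1.
v=11: a=11^1·(≡8), b=11^1·(≡7) mod 11; (8|11)=-1, (7|11)=-1; (−1)^{1·1·5}·(-1)^1·(-1)^1 = -1.
v=13: a=13^1·(≡9), b=13^2·(≡3) mod 13; (9|13)=+1, (3|13)=+1; (−1)^{1·2·6}·(+1)^2·(+1)^1 = +1.
v=47: a=47^0·(≡30), b=47^-2·(≡19) mod 47; (30|47)=-1, (19|47)=-1; (−1)^{0·-2·23}·(-1)^-2·(-1)^0 = +1.
v=∞: 2145 > 0 and 22 > 0  ⇒  (a,b)_∞ = +1.
v=2: v_2(a)=0, v_2(b)=-7; units ≡ 1, 3 (mod 8); ε·ε+αω+βω = 0·1+0·1+-7·0 ≡ 0  ⇒  (a,b)_2 = +1.
v=7: a=7^0·(≡3), b=7^2·(≡1) mod 7; (3|7)=-1, (1|7)=+1; (−1)^{0·2·3}·(-1)^2·(+1)^0 = +1.
v=5: a=5^1·(≡4), b=5^4·(≡2) mod 5; (4|5)=+1, (2|5)=-1; (−1)^{1·4·2}·(+1)^4·(-1)^1 = -1.
Ram(2145, 22) = {5, 11}; no ℚ_5-point on the conic.

[5, 11]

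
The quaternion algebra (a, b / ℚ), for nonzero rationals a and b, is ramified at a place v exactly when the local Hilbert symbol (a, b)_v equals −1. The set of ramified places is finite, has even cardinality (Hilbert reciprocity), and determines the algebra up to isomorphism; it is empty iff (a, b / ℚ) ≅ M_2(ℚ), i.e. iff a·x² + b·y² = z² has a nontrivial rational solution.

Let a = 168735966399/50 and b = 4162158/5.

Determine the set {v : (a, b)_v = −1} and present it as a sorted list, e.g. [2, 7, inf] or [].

[3, 5, 7, 13]

Mod squares: a ≡ 462, b ≡ 390. Check v ∈ {∞, 2, 3, 5, 7, 11, 13}.
v=11: a=11^3·(≡1), b=11^2·(≡9) mod 11; (1|11)=+1, (9|11)=+1; (−1)^{3·2·5}·(+1)^2·(+1)^3 = +1.
v=13: a=13^2·(≡8), b=13^1·(≡3) mod 13; (8|13)=-1, (3|13)=+1; (−1)^{2·1·6}·(-1)^1·(+1)^2 = -1.
v=5: a=5^-2·(≡2), b=5^-1·(≡3) mod 5; (2|5)=-1, (3|5)=-1; (−1)^{-2·-1·2}·(-1)^-1·(-1)^-2 = -1.
v=3: a=3^7·(≡1), b=3^3·(≡1) mod 3; (1|3)=+1, (1|3)=+1; (−1)^{7·3·1}·(+1)^3·(+1)^7 = -1.
v=∞: 462 > 0 and 390 > 0  ⇒  (a,b)_∞ = +1.
v=7: a=7^3·(≡3), b=7^2·(≡5) mod 7; (3|7)=-1, (5|7)=-1; (−1)^{3·2·3}·(-1)^2·(-1)^3 = -1.
v=2: v_2(a)=-1, v_2(b)=1; units ≡ 7, 3 (mod 8); ε·ε+αω+βω = 1·1+-1·1+1·0 ≡ 0  ⇒  (a,b)_2 = +1.
Ram(462, 390) = {3, 5, 7, 13}; no ℚ_3-point on the conic.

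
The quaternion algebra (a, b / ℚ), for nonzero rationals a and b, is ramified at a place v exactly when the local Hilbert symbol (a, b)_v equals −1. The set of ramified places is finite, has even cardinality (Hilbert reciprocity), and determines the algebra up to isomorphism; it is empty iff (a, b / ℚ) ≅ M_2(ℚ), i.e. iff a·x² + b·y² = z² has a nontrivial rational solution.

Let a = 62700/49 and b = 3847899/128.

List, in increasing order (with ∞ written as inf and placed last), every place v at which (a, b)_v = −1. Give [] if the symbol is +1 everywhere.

[3, 11]

(a, b) ≡ (627, 21318) mod (ℚ^×)²; places V = {2, 3, 5, 7, 11, 17, 19, ∞}.
(a,b)_3: α=1, u≡2; β=1, v≡2 (mod 3); (2|3)=-1, (2|3)=-1; sign (−1)^1·-1^1·-1^1 = -1.
(a,b)_17: α=0, u≡15; β=1, v≡1 (mod 17); (15|17)=+1, (1|17)=+1; sign (−1)^0·+1^1·+1^0 = +1.
(a,b)_7: α=-2, u≡1; β=0, v≡3 (mod 7); (1|7)=+1, (3|7)=-1; sign (−1)^0·+1^0·-1^-2 = +1.
(a,b)_∞: sgn(627)=+, sgn(21318)=+, so +1.
(a,b)_11: α=1, u≡7; β=1, v≡6 (mod 11); (7|11)=-1, (6|11)=-1; sign (−1)^1·-1^1·-1^1 = -1.
(a,b)_2: α=2, β=-7; u≡3, v≡3 (mod 8); ε(u)ε(v)=1·1, αω(v)=2·1, βω(u)=-7·1; sum ≡ 0  ⇒  +1.
(a,b)_5: α=2, u≡2; β=0, v≡3 (mod 5); (2|5)=-1, (3|5)=-1; sign (−1)^0·-1^0·-1^2 = +1.
(a,b)_19: α=1, u≡15; β=3, v≡17 (mod 19); (15|19)=-1, (17|19)=+1; sign (−1)^1·-1^3·+1^1 = +1.
Ram(627, 21318) = {3, 11}; no ℚ_3-point on the conic.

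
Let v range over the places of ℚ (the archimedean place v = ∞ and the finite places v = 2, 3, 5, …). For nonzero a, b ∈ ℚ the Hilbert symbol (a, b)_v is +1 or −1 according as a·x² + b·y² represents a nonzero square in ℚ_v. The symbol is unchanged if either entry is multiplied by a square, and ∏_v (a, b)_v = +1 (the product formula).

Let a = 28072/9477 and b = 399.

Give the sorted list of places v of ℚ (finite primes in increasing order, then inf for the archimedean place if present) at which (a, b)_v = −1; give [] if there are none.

[7, 19]

Mod squares: a ≡ 754, b ≡ 399. Check v ∈ {∞, 2, 3, 7, 11, 13, 19, 29}.
v=∞: 754 > 0 and 399 > 0  ⇒  (a,b)_∞ = +1.
v=3: a=3^-6·(≡1), b=3^1·(≡1) mod 3; (1|3)=+1, (1|3)=+1; (−1)^{-6·1·1}·(+1)^1·(+1)^-6 = +1.
v=19: a=19^0·(≡12), b=19^1·(≡2) mod 19; (12|19)=-1, (2|19)=-1; (−1)^{0·1·9}·(-1)^1·(-1)^0 = -1.
v=29: a=29^1·(≡3), b=29^0·(≡22) mod 29; (3|29)=-1, (22|29)=+1; (−1)^{1·0·14}·(-1)^0·(+1)^1 = +1.
v=13: a=13^-1·(≡5), b=13^0·(≡9) mod 13; (5|13)=-1, (9|13)=+1; (−1)^{-1·0·6}·(-1)^0·(+1)^-1 = +1.
v=11: a=11^2·(≡2), b=11^0·(≡3) mod 11; (2|11)=-1, (3|11)=+1; (−1)^{2·0·5}·(-1)^0·(+1)^2 = +1.
v=2: v_2(a)=3, v_2(b)=0; units ≡ 1, 7 (mod 8); ε·ε+αω+βω = 0·1+3·0+0·0 ≡ 0  ⇒  (a,b)_2 = +1.
v=7: a=7^0·(≡5), b=7^1·(≡1) mod 7; (5|7)=-1, (1|7)=+1; (−1)^{0·1·3}·(-1)^1·(+1)^0 = -1.
|Ram(754, 399)| = 2, even; anisotropic at {7, 19}.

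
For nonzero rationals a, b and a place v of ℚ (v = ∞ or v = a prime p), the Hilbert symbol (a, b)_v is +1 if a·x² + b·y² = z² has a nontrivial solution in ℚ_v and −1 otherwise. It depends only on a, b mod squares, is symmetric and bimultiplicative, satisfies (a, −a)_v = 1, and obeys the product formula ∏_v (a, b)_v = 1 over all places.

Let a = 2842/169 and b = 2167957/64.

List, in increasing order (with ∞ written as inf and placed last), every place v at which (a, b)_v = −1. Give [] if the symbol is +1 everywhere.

Mod squares: a ≡ 58, b ≡ 17917. Check v ∈ {∞, 2, 7, 11, 13, 19, 23, 29, 41}.
v=41: a=41^0·(≡19), b=41^1·(≡3) mod 41; (19|41)=-1, (3|41)=-1; (−1)^{0·1·20}·(-1)^1·(-1)^0 = -1.
v=29: a=29^1·(≡21), b=29^0·(≡20) mod 29; (21|29)=-1, (20|29)=+1; (−1)^{1·0·14}·(-1)^0·(+1)^1 = +1.
v=∞: 58 > 0 and 17917 > 0  ⇒  (a,b)_∞ = +1.
v=2: v_2(a)=1, v_2(b)=-6; units ≡ 5, 5 (mod 8); ε·ε+αω+βω = 0·0+1·1+-6·1 ≡ 1  ⇒  (a,b)_2 = -1.
v=19: a=19^0·(≡4), b=19^1·(≡12) mod 19; (4|19)=+1, (12|19)=-1; (−1)^{0·1·9}·(+1)^1·(-1)^0 = +1.
v=13: a=13^-2·(≡8), b=13^0·(≡1) mod 13; (8|13)=-1, (1|13)=+1; (−1)^{-2·0·6}·(-1)^0·(+1)^-2 = +1.
v=11: a=11^0·(≡1), b=11^2·(≡1) mod 11; (1|11)=+1, (1|11)=+1; (−1)^{0·2·5}·(+1)^2·(+1)^0 = +1.
v=23: a=23^0·(≡16), b=23^1·(≡22) mod 23; (16|23)=+1, (22|23)=-1; (−1)^{0·1·11}·(+1)^1·(-1)^0 = +1.
v=7: a=7^2·(≡2), b=7^0·(≡1) mod 7; (2|7)=+1, (1|7)=+1; (−1)^{2·0·3}·(+1)^0·(+1)^2 = +1.
Ram(58, 17917) = {2, 41}; no ℚ_2-point on the conic.

[2, 41]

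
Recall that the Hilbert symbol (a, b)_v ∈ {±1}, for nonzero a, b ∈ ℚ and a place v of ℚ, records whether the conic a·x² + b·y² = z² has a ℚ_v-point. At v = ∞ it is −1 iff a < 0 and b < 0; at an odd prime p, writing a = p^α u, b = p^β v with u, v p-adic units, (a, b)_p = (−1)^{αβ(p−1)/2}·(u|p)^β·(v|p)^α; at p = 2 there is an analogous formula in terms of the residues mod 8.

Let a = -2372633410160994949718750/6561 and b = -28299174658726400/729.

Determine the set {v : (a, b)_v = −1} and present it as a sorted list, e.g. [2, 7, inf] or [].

(a, b) ≡ (-62, -257114) mod (ℚ^×)²; places V = {2, 3, 5, 7, 11, 13, 29, 31, ∞}.
(a,b)_2: α=1, β=9; u≡1, v≡3 (mod 8); ε(u)ε(v)=0·1, αω(v)=1·1, βω(u)=9·0; sum ≡ 1  ⇒  -1.
(a,b)_13: α=6, u≡9; β=3, v≡8 (mod 13); (9|13)=+1, (8|13)=-1; sign (−1)^0·+1^3·-1^6 = +1.
(a,b)_11: α=4, u≡1; β=3, v≡5 (mod 11); (1|11)=+1, (5|11)=+1; sign (−1)^0·+1^3·+1^4 = +1.
(a,b)_5: α=6, u≡3; β=2, v≡1 (mod 5); (3|5)=-1, (1|5)=+1; sign (−1)^0·-1^2·+1^6 = +1.
(a,b)_29: α=4, u≡16; β=3, v≡15 (mod 29); (16|29)=+1, (15|29)=-1; sign (−1)^0·+1^3·-1^4 = +1.
(a,b)_∞: sgn(-62)=−, sgn(-257114)=−, so -1.
(a,b)_3: α=-8, u≡1; β=-6, v≡1 (mod 3); (1|3)=+1, (1|3)=+1; sign (−1)^0·+1^-6·+1^-8 = +1.
(a,b)_31: α=1, u≡13; β=1, v≡19 (mod 31); (13|31)=-1, (19|31)=+1; sign (−1)^1·-1^1·+1^1 = +1.
(a,b)_7: α=2, u≡2; β=0, v≡5 (mod 7); (2|7)=+1, (5|7)=-1; sign (−1)^0·+1^0·-1^2 = +1.
|Ram(-62, -257114)| = 2, even; anisotropic at {2, ∞}.

[2, inf]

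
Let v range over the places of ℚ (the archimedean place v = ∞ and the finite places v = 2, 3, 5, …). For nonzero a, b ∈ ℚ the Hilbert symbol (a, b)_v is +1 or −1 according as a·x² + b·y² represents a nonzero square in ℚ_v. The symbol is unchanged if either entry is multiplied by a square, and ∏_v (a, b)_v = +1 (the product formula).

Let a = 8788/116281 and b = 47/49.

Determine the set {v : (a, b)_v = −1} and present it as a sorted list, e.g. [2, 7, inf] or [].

[13, 47]

(a, b) ≡ (13, 47) mod (ℚ^×)²; places V = {2, 7, 11, 13, 31, 47, ∞}.
(a,b)_31: α=-2, u≡26; β=0, v≡25 (mod 31); (26|31)=-1, (25|31)=+1; sign (−1)^0·-1^0·+1^-2 = +1.
(a,b)_2: α=2, β=0; u≡5, v≡7 (mod 8); ε(u)ε(v)=0·1, αω(v)=2·0, βω(u)=0·1; sum ≡ 0  ⇒  +1.
(a,b)_11: α=-2, u≡8; β=0, v≡5 (mod 11); (8|11)=-1, (5|11)=+1; sign (−1)^0·-1^0·+1^-2 = +1.
(a,b)_47: α=0, u≡31; β=1, v≡24 (mod 47); (31|47)=-1, (24|47)=+1; sign (−1)^0·-1^1·+1^0 = -1.
(a,b)_13: α=3, u≡12; β=0, v≡6 (mod 13); (12|13)=+1, (6|13)=-1; sign (−1)^0·+1^0·-1^3 = -1.
(a,b)_7: α=0, u≡6; β=-2, v≡5 (mod 7); (6|7)=-1, (5|7)=-1; sign (−1)^0·-1^-2·-1^0 = +1.
(a,b)_∞: sgn(13)=+, sgn(47)=+, so +1.
Ram(13, 47) = {13, 47}; no ℚ_13-point on the conic.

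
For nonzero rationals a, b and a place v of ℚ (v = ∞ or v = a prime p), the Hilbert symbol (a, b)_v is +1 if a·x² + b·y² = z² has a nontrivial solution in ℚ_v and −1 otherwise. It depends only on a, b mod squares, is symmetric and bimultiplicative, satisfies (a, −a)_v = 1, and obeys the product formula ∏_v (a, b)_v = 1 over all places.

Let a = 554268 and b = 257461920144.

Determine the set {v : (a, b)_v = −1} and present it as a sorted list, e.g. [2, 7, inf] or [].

(a, b) ≡ (138567, 5681) mod (ℚ^×)²; places V = {2, 3, 11, 13, 17, 19, 23, ∞}.
(a,b)_19: α=1, u≡7; β=1, v≡10 (mod 19); (7|19)=+1, (10|19)=-1; sign (−1)^1·+1^1·-1^1 = +1.
(a,b)_23: α=0, u≡14; β=1, v≡5 (mod 23); (14|23)=-1, (5|23)=-1; sign (−1)^0·-1^1·-1^0 = -1.
(a,b)_13: α=1, u≡9; β=1, v≡6 (mod 13); (9|13)=+1, (6|13)=-1; sign (−1)^0·+1^1·-1^1 = -1.
(a,b)_11: α=1, u≡8; β=2, v≡3 (mod 11); (8|11)=-1, (3|11)=+1; sign (−1)^0·-1^2·+1^1 = +1.
(a,b)_3: α=1, u≡1; β=4, v≡2 (mod 3); (1|3)=+1, (2|3)=-1; sign (−1)^0·+1^4·-1^1 = -1.
(a,b)_2: α=2, β=4; u≡7, v≡1 (mod 8); ε(u)ε(v)=1·0, αω(v)=2·0, βω(u)=4·0; sum ≡ 0  ⇒  +1.
(a,b)_∞: sgn(138567)=+, sgn(5681)=+, so +1.
(a,b)_17: α=1, u≡15; β=2, v≡7 (mod 17); (15|17)=+1, (7|17)=-1; sign (−1)^0·+1^2·-1^1 = -1.
(138567, 5681 / ℚ) ramifies at {3, 13, 17, 23}: a division algebra.

[3, 13, 17, 23]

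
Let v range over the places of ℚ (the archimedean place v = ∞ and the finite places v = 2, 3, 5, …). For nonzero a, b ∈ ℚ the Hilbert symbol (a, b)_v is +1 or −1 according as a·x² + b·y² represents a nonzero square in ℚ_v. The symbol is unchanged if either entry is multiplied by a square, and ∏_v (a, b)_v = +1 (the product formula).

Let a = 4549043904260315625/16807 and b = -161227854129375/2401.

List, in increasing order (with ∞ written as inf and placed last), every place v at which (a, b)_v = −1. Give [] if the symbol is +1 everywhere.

[5, 29]

(a, b) ≡ (983535, -5423) mod (ℚ^×)²; places V = {2, 3, 5, 7, 11, 17, 19, 29, ∞}.
(a,b)_7: α=-5, u≡4; β=-4, v≡2 (mod 7); (4|7)=+1, (2|7)=+1; sign (−1)^0·+1^-4·+1^-5 = +1.
(a,b)_2: α=0, β=0; u≡7, v≡1 (mod 8); ε(u)ε(v)=1·0, αω(v)=0·0, βω(u)=0·0; sum ≡ 0  ⇒  +1.
(a,b)_11: α=6, u≡1; β=5, v≡2 (mod 11); (1|11)=+1, (2|11)=-1; sign (−1)^0·+1^5·-1^6 = +1.
(a,b)_∞: sgn(983535)=+, sgn(-5423)=−, so +1.
(a,b)_19: α=3, u≡5; β=2, v≡1 (mod 19); (5|19)=+1, (1|19)=+1; sign (−1)^0·+1^2·+1^3 = +1.
(a,b)_29: α=1, u≡17; β=1, v≡16 (mod 29); (17|29)=-1, (16|29)=+1; sign (−1)^0·-1^1·+1^1 = -1.
(a,b)_3: α=5, u≡2; β=2, v≡1 (mod 3); (2|3)=-1, (1|3)=+1; sign (−1)^0·-1^2·+1^5 = +1.
(a,b)_17: α=1, u≡16; β=1, v≡2 (mod 17); (16|17)=+1, (2|17)=+1; sign (−1)^0·+1^1·+1^1 = +1.
(a,b)_5: α=5, u≡3; β=4, v≡3 (mod 5); (3|5)=-1, (3|5)=-1; sign (−1)^0·-1^4·-1^5 = -1.
Ram(983535, -5423) = {5, 29}; no ℚ_5-point on the conic.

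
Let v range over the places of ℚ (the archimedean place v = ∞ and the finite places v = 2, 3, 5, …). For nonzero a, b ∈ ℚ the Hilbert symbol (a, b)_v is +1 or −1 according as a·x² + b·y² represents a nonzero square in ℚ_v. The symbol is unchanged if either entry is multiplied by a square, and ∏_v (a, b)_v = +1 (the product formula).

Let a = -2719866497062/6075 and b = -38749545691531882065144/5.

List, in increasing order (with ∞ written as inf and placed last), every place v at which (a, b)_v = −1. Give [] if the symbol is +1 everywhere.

[2, inf]

Mod squares: a ≡ -66, b ≡ -6630. Check v ∈ {∞, 2, 3, 5, 11, 13, 17, 37, 43}.
v=5: a=5^-2·(≡1), b=5^-1·(≡1) mod 5; (1|5)=+1, (1|5)=+1; (−1)^{-2·-1·2}·(+1)^-1·(+1)^-2 = +1.
v=13: a=13^2·(≡10), b=13^7·(≡1) mod 13; (10|13)=+1, (1|13)=+1; (−1)^{2·7·6}·(+1)^7·(+1)^2 = +1.
v=43: a=43^2·(≡32), b=43^2·(≡10) mod 43; (32|43)=-1, (10|43)=+1; (−1)^{2·2·21}·(-1)^2·(+1)^2 = +1.
v=37: a=37^2·(≡19), b=37^0·(≡11) mod 37; (19|37)=-1, (11|37)=+1; (−1)^{2·0·18}·(-1)^0·(+1)^2 = +1.
v=2: v_2(a)=1, v_2(b)=3; units ≡ 7, 5 (mod 8); ε·ε+αω+βω = 1·0+1·1+3·0 ≡ 1  ⇒  (a,b)_2 = -1.
v=11: a=11^1·(≡4), b=11^2·(≡9) mod 11; (4|11)=+1, (9|11)=+1; (−1)^{1·2·5}·(+1)^2·(+1)^1 = +1.
v=∞: -66 < 0 and -6630 < 0  ⇒  (a,b)_∞ = -1.
v=17: a=17^2·(≡4), b=17^5·(≡1) mod 17; (4|17)=+1, (1|17)=+1; (−1)^{2·5·8}·(+1)^5·(+1)^2 = +1.
v=3: a=3^-5·(≡2), b=3^5·(≡1) mod 3; (2|3)=-1, (1|3)=+1; (−1)^{-5·5·1}·(-1)^5·(+1)^-5 = +1.
|Ram(-66, -6630)| = 2, even; anisotropic at {2, ∞}.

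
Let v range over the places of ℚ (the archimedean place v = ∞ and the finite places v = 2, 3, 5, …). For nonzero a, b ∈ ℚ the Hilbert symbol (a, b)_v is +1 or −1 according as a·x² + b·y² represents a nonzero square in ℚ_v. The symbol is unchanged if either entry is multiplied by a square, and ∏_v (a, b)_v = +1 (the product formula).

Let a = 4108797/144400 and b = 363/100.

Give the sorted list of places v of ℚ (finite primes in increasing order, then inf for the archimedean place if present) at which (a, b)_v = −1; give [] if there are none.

[3, 7]

(a, b) ≡ (77, 3) mod (ℚ^×)²; places V = {2, 3, 5, 7, 11, 19, ∞}.
(a,b)_19: α=-2, u≡9; β=0, v≡8 (mod 19); (9|19)=+1, (8|19)=-1; sign (−1)^0·+1^0·-1^-2 = +1.
(a,b)_∞: sgn(77)=+, sgn(3)=+, so +1.
(a,b)_7: α=3, u≡4; β=0, v≡3 (mod 7); (4|7)=+1, (3|7)=-1; sign (−1)^0·+1^0·-1^3 = -1.
(a,b)_5: α=-2, u≡2; β=-2, v≡2 (mod 5); (2|5)=-1, (2|5)=-1; sign (−1)^0·-1^-2·-1^-2 = +1.
(a,b)_2: α=-4, β=-2; u≡5, v≡3 (mod 8); ε(u)ε(v)=0·1, αω(v)=-4·1, βω(u)=-2·1; sum ≡ 0  ⇒  +1.
(a,b)_3: α=2, u≡2; β=1, v≡1 (mod 3); (2|3)=-1, (1|3)=+1; sign (−1)^0·-1^1·+1^2 = -1.
(a,b)_11: α=3, u≡6; β=2, v≡3 (mod 11); (6|11)=-1, (3|11)=+1; sign (−1)^0·-1^2·+1^3 = +1.
Ram(77, 3) = {3, 7}; no ℚ_3-point on the conic.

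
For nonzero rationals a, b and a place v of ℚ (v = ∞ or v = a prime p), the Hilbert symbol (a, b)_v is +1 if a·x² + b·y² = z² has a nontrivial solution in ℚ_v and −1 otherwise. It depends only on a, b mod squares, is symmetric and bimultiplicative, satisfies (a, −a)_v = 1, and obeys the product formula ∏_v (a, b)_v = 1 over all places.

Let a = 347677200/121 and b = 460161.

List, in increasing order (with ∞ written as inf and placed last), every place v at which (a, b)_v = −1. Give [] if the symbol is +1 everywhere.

(a, b) ≡ (96577, 5681) mod (ℚ^×)²; places V = {2, 3, 5, 11, 13, 17, 19, 23, ∞}.
(a,b)_11: α=-2, u≡2; β=0, v≡9 (mod 11); (2|11)=-1, (9|11)=+1; sign (−1)^0·-1^0·+1^-2 = +1.
(a,b)_3: α=2, u≡1; β=4, v≡2 (mod 3); (1|3)=+1, (2|3)=-1; sign (−1)^0·+1^4·-1^2 = +1.
(a,b)_∞: sgn(96577)=+, sgn(5681)=+, so +1.
(a,b)_5: α=2, u≡3; β=0, v≡1 (mod 5); (3|5)=-1, (1|5)=+1; sign (−1)^0·-1^0·+1^2 = +1.
(a,b)_2: α=4, β=0; u≡1, v≡1 (mod 8); ε(u)ε(v)=0·0, αω(v)=4·0, βω(u)=0·0; sum ≡ 0  ⇒  +1.
(a,b)_17: α=1, u≡11; β=0, v≡5 (mod 17); (11|17)=-1, (5|17)=-1; sign (−1)^0·-1^0·-1^1 = -1.
(a,b)_13: α=1, u≡5; β=1, v≡11 (mod 13); (5|13)=-1, (11|13)=-1; sign (−1)^0·-1^1·-1^1 = +1.
(a,b)_23: α=1, u≡3; β=1, v≡20 (mod 23); (3|23)=+1, (20|23)=-1; sign (−1)^1·+1^1·-1^1 = +1.
(a,b)_19: α=1, u≡2; β=1, v≡13 (mod 19); (2|19)=-1, (13|19)=-1; sign (−1)^1·-1^1·-1^1 = -1.
(96577, 5681 / ℚ) ramifies at {17, 19}: a division algebra.

[17, 19]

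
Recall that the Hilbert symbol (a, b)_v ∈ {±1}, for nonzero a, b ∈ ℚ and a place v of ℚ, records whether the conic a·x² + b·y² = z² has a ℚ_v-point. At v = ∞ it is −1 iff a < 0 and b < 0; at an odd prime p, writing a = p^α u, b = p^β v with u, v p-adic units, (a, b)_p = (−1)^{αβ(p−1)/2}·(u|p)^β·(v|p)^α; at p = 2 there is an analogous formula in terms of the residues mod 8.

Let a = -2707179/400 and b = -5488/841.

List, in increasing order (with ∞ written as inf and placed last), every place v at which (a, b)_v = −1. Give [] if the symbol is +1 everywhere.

(a, b) ≡ (-3219, -7) mod (ℚ^×)²; places V = {2, 3, 5, 7, 29, 37, ∞}.
(a,b)_37: α=1, u≡29; β=0, v≡16 (mod 37); (29|37)=-1, (16|37)=+1; sign (−1)^0·-1^0·+1^1 = +1.
(a,b)_29: α=3, u≡4; β=-2, v≡22 (mod 29); (4|29)=+1, (22|29)=+1; sign (−1)^0·+1^-2·+1^3 = +1.
(a,b)_3: α=1, u≡1; β=0, v≡2 (mod 3); (1|3)=+1, (2|3)=-1; sign (−1)^0·+1^0·-1^1 = -1.
(a,b)_2: α=-4, β=4; u≡5, v≡1 (mod 8); ε(u)ε(v)=0·0, αω(v)=-4·0, βω(u)=4·1; sum ≡ 0  ⇒  +1.
(a,b)_5: α=-2, u≡1; β=0, v≡2 (mod 5); (1|5)=+1, (2|5)=-1; sign (−1)^0·+1^0·-1^-2 = +1.
(a,b)_∞: sgn(-3219)=−, sgn(-7)=−, so -1.
(a,b)_7: α=0, u≡1; β=3, v≡5 (mod 7); (1|7)=+1, (5|7)=-1; sign (−1)^0·+1^3·-1^0 = +1.
Ram(-3219, -7) = {3, ∞}; no ℚ_3-point on the conic.

[3, inf]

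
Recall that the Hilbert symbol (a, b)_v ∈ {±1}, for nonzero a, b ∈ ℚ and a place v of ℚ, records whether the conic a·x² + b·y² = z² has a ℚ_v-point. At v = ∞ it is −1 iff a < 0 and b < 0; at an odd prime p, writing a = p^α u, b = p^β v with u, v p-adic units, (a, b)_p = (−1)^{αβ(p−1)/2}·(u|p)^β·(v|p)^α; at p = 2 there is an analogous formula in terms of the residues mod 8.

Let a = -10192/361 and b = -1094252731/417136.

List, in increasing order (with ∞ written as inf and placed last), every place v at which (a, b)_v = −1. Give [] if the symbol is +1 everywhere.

[2, 13, 41, inf]

Mod squares: a ≡ -13, b ≡ -776581. Check v ∈ {∞, 2, 7, 11, 13, 19, 29, 31, 41, 47}.
v=11: a=11^0·(≡3), b=11^2·(≡6) mod 11; (3|11)=+1, (6|11)=-1; (−1)^{0·2·5}·(+1)^2·(-1)^0 = +1.
v=31: a=31^0·(≡5), b=31^-1·(≡28) mod 31; (5|31)=+1, (28|31)=+1; (−1)^{0·-1·15}·(+1)^-1·(+1)^0 = +1.
v=7: a=7^2·(≡4), b=7^0·(≡5) mod 7; (4|7)=+1, (5|7)=-1; (−1)^{2·0·3}·(+1)^0·(-1)^2 = +1.
v=29: a=29^0·(≡28), b=29^-2·(≡2) mod 29; (28|29)=+1, (2|29)=-1; (−1)^{0·-2·14}·(+1)^-2·(-1)^0 = +1.
v=47: a=47^0·(≡34), b=47^1·(≡8) mod 47; (34|47)=+1, (8|47)=+1; (−1)^{0·1·23}·(+1)^1·(+1)^0 = +1.
v=19: a=19^-2·(≡11), b=19^2·(≡7) mod 19; (11|19)=+1, (7|19)=+1; (−1)^{-2·2·9}·(+1)^2·(+1)^-2 = +1.
v=41: a=41^0·(≡3), b=41^1·(≡32) mod 41; (3|41)=-1, (32|41)=+1; (−1)^{0·1·20}·(-1)^1·(+1)^0 = -1.
v=13: a=13^1·(≡10), b=13^1·(≡2) mod 13; (10|13)=+1, (2|13)=-1; (−1)^{1·1·6}·(+1)^1·(-1)^1 = -1.
v=2: v_2(a)=4, v_2(b)=-4; units ≡ 3, 3 (mod 8); ε·ε+αω+βω = 1·1+4·1+-4·1 ≡ 1  ⇒  (a,b)_2 = -1.
v=∞: -13 < 0 and -776581 < 0  ⇒  (a,b)_∞ = -1.
(-13, -776581 / ℚ) ramifies at {2, 13, 41, ∞}: a division algebra.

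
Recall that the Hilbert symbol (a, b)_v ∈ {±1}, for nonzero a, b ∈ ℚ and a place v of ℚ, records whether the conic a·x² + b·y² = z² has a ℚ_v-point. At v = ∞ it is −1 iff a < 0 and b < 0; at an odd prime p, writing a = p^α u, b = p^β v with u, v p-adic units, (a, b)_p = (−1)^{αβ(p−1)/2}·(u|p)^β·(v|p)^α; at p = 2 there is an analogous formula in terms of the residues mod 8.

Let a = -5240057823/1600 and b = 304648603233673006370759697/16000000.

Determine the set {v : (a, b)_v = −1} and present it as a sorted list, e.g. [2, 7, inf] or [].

Mod squares: a ≡ -39767, b ≡ 1232777. Check v ∈ {∞, 2, 3, 5, 7, 11, 13, 19, 23, 31}.
v=23: a=23^1·(≡10), b=23^3·(≡8) mod 23; (10|23)=-1, (8|23)=+1; (−1)^{1·3·11}·(-1)^3·(+1)^1 = +1.
v=5: a=5^-2·(≡3), b=5^-6·(≡3) mod 5; (3|5)=-1, (3|5)=-1; (−1)^{-2·-6·2}·(-1)^-6·(-1)^-2 = +1.
v=7: a=7^1·(≡6), b=7^3·(≡3) mod 7; (6|7)=-1, (3|7)=-1; (−1)^{1·3·3}·(-1)^3·(-1)^1 = -1.
v=2: v_2(a)=-6, v_2(b)=-10; units ≡ 1, 1 (mod 8); ε·ε+αω+βω = 0·0+-6·0+-10·0 ≡ 0  ⇒  (a,b)_2 = +1.
v=∞: -39767 < 0 and 1232777 > 0  ⇒  (a,b)_∞ = +1.
v=11: a=11^4·(≡3), b=11^8·(≡8) mod 11; (3|11)=+1, (8|11)=-1; (−1)^{4·8·5}·(+1)^8·(-1)^4 = +1.
v=31: a=31^0·(≡6), b=31^1·(≡25) mod 31; (6|31)=-1, (25|31)=+1; (−1)^{0·1·15}·(-1)^1·(+1)^0 = -1.
v=3: a=3^2·(≡1), b=3^6·(≡2) mod 3; (1|3)=+1, (2|3)=-1; (−1)^{2·6·1}·(+1)^6·(-1)^2 = +1.
v=19: a=19^1·(≡16), b=19^3·(≡6) mod 19; (16|19)=+1, (6|19)=+1; (−1)^{1·3·9}·(+1)^3·(+1)^1 = -1.
v=13: a=13^1·(≡9), b=13^3·(≡11) mod 13; (9|13)=+1, (11|13)=-1; (−1)^{1·3·6}·(+1)^3·(-1)^1 = -1.
(-39767, 1232777 / ℚ) ramifies at {7, 13, 19, 31}: a division algebra.

[7, 13, 19, 31]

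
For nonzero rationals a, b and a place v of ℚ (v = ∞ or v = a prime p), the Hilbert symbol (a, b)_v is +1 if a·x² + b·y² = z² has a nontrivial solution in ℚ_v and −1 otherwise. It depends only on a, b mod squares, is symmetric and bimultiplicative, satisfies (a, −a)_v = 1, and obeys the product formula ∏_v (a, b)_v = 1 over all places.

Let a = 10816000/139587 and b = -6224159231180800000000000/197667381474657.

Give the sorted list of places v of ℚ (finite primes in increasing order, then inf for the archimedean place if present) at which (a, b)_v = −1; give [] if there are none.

[2, 5]

Mod squares: a ≡ 4830, b ≡ -1190. Check v ∈ {∞, 2, 3, 5, 7, 13, 17, 19, 23}.
v=3: a=3^-1·(≡2), b=3^-6·(≡1) mod 3; (2|3)=-1, (1|3)=+1; (−1)^{-1·-6·1}·(-1)^-6·(+1)^-1 = +1.
v=∞: 4830 > 0 and -1190 < 0  ⇒  (a,b)_∞ = +1.
v=13: a=13^2·(≡11), b=13^2·(≡11) mod 13; (11|13)=-1, (11|13)=-1; (−1)^{2·2·6}·(-1)^2·(-1)^2 = +1.
v=17: a=17^-2·(≡8), b=17^-5·(≡15) mod 17; (8|17)=+1, (15|17)=+1; (−1)^{-2·-5·8}·(+1)^-5·(+1)^-2 = +1.
v=2: v_2(a)=9, v_2(b)=41; units ≡ 7, 5 (mod 8); ε·ε+αω+βω = 1·0+9·1+41·0 ≡ 1  ⇒  (a,b)_2 = -1.
v=19: a=19^0·(≡9), b=19^-2·(≡6) mod 19; (9|19)=+1, (6|19)=+1; (−1)^{0·-2·9}·(+1)^-2·(+1)^0 = +1.
v=7: a=7^-1·(≡4), b=7^3·(≡3) mod 7; (4|7)=+1, (3|7)=-1; (−1)^{-1·3·3}·(+1)^3·(-1)^-1 = +1.
v=5: a=5^3·(≡4), b=5^11·(≡3) mod 5; (4|5)=+1, (3|5)=-1; (−1)^{3·11·2}·(+1)^11·(-1)^3 = -1.
v=23: a=23^-1·(≡1), b=23^-2·(≡8) mod 23; (1|23)=+1, (8|23)=+1; (−1)^{-1·-2·11}·(+1)^-2·(+1)^-1 = +1.
|Ram(4830, -1190)| = 2, even; anisotropic at {2, 5}.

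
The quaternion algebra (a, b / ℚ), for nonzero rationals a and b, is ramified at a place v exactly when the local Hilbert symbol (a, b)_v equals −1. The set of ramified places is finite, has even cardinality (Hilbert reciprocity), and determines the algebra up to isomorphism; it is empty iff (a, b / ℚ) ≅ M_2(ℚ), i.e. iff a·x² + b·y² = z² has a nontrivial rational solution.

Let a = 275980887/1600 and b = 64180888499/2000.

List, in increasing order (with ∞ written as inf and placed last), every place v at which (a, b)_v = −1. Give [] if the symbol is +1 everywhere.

[2, 5, 13, 23]

Mod squares: a ≡ 7, b ≡ 1495. Check v ∈ {∞, 2, 3, 5, 7, 13, 23}.
v=13: a=13^2·(≡2), b=13^3·(≡11) mod 13; (2|13)=-1, (11|13)=-1; (−1)^{2·3·6}·(-1)^3·(-1)^2 = -1.
v=2: v_2(a)=-6, v_2(b)=-4; units ≡ 7, 7 (mod 8); ε·ε+αω+βω = 1·1+-6·0+-4·0 ≡ 1  ⇒  (a,b)_2 = -1.
v=∞: 7 > 0 and 1495 > 0  ⇒  (a,b)_∞ = +1.
v=5: a=5^-2·(≡3), b=5^-3·(≡4) mod 5; (3|5)=-1, (4|5)=+1; (−1)^{-2·-3·2}·(-1)^-3·(+1)^-2 = -1.
v=3: a=3^2·(≡1), b=3^0·(≡1) mod 3; (1|3)=+1, (1|3)=+1; (−1)^{2·0·1}·(+1)^0·(+1)^2 = +1.
v=23: a=23^2·(≡19), b=23^3·(≡7) mod 23; (19|23)=-1, (7|23)=-1; (−1)^{2·3·11}·(-1)^3·(-1)^2 = -1.
v=7: a=7^3·(≡2), b=7^4·(≡4) mod 7; (2|7)=+1, (4|7)=+1; (−1)^{3·4·3}·(+1)^4·(+1)^3 = +1.
Ram(7, 1495) = {2, 5, 13, 23}; no ℚ_2-point on the conic.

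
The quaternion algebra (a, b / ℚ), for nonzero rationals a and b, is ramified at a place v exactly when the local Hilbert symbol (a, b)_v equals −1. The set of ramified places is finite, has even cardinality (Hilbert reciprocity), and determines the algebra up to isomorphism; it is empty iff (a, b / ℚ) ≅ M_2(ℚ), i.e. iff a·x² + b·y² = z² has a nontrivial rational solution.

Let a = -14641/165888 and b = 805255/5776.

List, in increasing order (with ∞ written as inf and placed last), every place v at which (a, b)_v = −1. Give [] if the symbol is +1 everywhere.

Mod squares: a ≡ -2, b ≡ 55. Check v ∈ {∞, 2, 3, 5, 11, 19}.
v=11: a=11^4·(≡4), b=11^5·(≡5) mod 11; (4|11)=+1, (5|11)=+1; (−1)^{4·5·5}·(+1)^5·(+1)^4 = +1.
v=2: v_2(a)=-11, v_2(b)=-4; units ≡ 7, 7 (mod 8); ε·ε+αω+βω = 1·1+-11·0+-4·0 ≡ 1  ⇒  (a,b)_2 = -1.
v=5: a=5^0·(≡3), b=5^1·(≡1) mod 5; (3|5)=-1, (1|5)=+1; (−1)^{0·1·2}·(-1)^1·(+1)^0 = -1.
v=3: a=3^-4·(≡1), b=3^0·(≡1) mod 3; (1|3)=+1, (1|3)=+1; (−1)^{-4·0·1}·(+1)^0·(+1)^-4 = +1.
v=19: a=19^0·(≡11), b=19^-2·(≡1) mod 19; (11|19)=+1, (1|19)=+1; (−1)^{0·-2·9}·(+1)^-2·(+1)^0 = +1.
v=∞: -2 < 0 and 55 > 0  ⇒  (a,b)_∞ = +1.
(-2, 55 / ℚ) ramifies at {2, 5}: a division algebra.

[2, 5]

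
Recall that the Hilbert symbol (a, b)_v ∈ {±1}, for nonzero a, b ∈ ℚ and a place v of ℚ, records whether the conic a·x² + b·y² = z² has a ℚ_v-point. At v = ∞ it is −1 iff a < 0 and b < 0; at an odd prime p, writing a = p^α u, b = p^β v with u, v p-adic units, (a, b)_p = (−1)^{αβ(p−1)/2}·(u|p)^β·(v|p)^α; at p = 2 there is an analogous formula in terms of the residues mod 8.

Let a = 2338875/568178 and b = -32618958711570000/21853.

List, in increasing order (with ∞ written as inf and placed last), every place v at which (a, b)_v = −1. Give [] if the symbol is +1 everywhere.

(a, b) ≡ (2310, -1001) mod (ℚ^×)²; places V = {2, 3, 5, 7, 11, 13, 41, ∞}.
(a,b)_3: α=5, u≡2; β=10, v≡1 (mod 3); (2|3)=-1, (1|3)=+1; sign (−1)^0·-1^10·+1^5 = +1.
(a,b)_2: α=-1, β=4; u≡3, v≡7 (mod 8); ε(u)ε(v)=1·1, αω(v)=-1·0, βω(u)=4·1; sum ≡ 1  ⇒  -1.
(a,b)_5: α=3, u≡2; β=4, v≡1 (mod 5); (2|5)=-1, (1|5)=+1; sign (−1)^0·-1^4·+1^3 = +1.
(a,b)_13: α=-2, u≡4; β=-1, v≡9 (mod 13); (4|13)=+1, (9|13)=+1; sign (−1)^0·+1^-1·+1^-2 = +1.
(a,b)_∞: sgn(2310)=+, sgn(-1001)=−, so +1.
(a,b)_7: α=1, u≡4; β=3, v≡4 (mod 7); (4|7)=+1, (4|7)=+1; sign (−1)^1·+1^3·+1^1 = -1.
(a,b)_11: α=1, u≡1; β=5, v≡6 (mod 11); (1|11)=+1, (6|11)=-1; sign (−1)^1·+1^5·-1^1 = +1.
(a,b)_41: α=-2, u≡3; β=-2, v≡30 (mod 41); (3|41)=-1, (30|41)=-1; sign (−1)^0·-1^-2·-1^-2 = +1.
(2310, -1001 / ℚ) ramifies at {2, 7}: a division algebra.

[2, 7]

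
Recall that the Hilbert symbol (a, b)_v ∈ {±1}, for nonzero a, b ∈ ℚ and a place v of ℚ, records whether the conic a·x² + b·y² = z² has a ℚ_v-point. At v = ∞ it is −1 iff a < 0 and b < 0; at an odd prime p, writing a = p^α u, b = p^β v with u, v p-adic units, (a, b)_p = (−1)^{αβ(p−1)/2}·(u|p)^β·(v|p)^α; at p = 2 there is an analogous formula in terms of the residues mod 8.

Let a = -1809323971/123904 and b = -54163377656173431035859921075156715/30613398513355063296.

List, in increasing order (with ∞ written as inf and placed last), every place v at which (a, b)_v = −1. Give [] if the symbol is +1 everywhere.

[7, 11, 13, inf]

(a, b) ≡ (-91, -2187185) mod (ℚ^×)²; places V = {2, 3, 5, 7, 11, 13, 17, 19, 23, 29, ∞}.
(a,b)_17: α=0, u≡11; β=-2, v≡1 (mod 17); (11|17)=-1, (1|17)=+1; sign (−1)^0·-1^-2·+1^0 = +1.
(a,b)_∞: sgn(-91)=−, sgn(-2187185)=−, so -1.
(a,b)_11: α=-2, u≡7; β=-7, v≡3 (mod 11); (7|11)=-1, (3|11)=+1; sign (−1)^0·-1^-7·+1^-2 = -1.
(a,b)_19: α=0, u≡6; β=1, v≡4 (mod 19); (6|19)=+1, (4|19)=+1; sign (−1)^0·+1^1·+1^0 = +1.
(a,b)_3: α=0, u≡2; β=-4, v≡1 (mod 3); (2|3)=-1, (1|3)=+1; sign (−1)^0·-1^-4·+1^0 = +1.
(a,b)_7: α=7, u≡2; β=21, v≡4 (mod 7); (2|7)=+1, (4|7)=+1; sign (−1)^1·+1^21·+1^7 = -1.
(a,b)_2: α=-10, β=-26; u≡5, v≡7 (mod 8); ε(u)ε(v)=0·1, αω(v)=-10·0, βω(u)=-26·1; sum ≡ 0  ⇒  +1.
(a,b)_5: α=0, u≡1; β=1, v≡2 (mod 5); (1|5)=+1, (2|5)=-1; sign (−1)^0·+1^1·-1^0 = +1.
(a,b)_23: α=0, u≡3; β=1, v≡17 (mod 23); (3|23)=+1, (17|23)=-1; sign (−1)^0·+1^1·-1^0 = +1.
(a,b)_13: α=3, u≡7; β=7, v≡4 (mod 13); (7|13)=-1, (4|13)=+1; sign (−1)^0·-1^7·+1^3 = -1.
(a,b)_29: α=0, u≡24; β=4, v≡7 (mod 29); (24|29)=+1, (7|29)=+1; sign (−1)^0·+1^4·+1^0 = +1.
Ram(-91, -2187185) = {7, 11, 13, ∞}; no ℚ_7-point on the conic.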